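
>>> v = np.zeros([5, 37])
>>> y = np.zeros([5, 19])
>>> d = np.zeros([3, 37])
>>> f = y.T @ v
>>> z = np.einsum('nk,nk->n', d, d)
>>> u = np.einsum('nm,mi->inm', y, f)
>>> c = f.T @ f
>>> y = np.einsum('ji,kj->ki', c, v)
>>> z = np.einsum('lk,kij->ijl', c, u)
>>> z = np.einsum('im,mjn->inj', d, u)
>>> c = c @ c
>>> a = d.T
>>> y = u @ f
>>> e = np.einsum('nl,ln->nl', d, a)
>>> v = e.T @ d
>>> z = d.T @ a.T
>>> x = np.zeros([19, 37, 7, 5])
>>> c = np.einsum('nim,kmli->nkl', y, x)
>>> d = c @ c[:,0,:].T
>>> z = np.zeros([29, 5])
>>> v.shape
(37, 37)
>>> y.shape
(37, 5, 37)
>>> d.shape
(37, 19, 37)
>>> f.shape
(19, 37)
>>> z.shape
(29, 5)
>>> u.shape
(37, 5, 19)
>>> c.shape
(37, 19, 7)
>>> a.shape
(37, 3)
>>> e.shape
(3, 37)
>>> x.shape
(19, 37, 7, 5)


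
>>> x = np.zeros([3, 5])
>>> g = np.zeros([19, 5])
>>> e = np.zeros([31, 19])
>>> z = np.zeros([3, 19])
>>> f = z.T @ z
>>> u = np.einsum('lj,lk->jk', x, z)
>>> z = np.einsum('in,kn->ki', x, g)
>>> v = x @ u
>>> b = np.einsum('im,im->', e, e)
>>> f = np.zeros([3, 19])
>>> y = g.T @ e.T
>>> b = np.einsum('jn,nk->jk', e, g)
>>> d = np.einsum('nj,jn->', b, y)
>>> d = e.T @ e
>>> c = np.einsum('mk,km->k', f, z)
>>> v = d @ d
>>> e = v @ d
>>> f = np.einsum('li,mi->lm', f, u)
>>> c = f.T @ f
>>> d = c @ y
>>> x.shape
(3, 5)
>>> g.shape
(19, 5)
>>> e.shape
(19, 19)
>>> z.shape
(19, 3)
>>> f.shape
(3, 5)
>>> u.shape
(5, 19)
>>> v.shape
(19, 19)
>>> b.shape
(31, 5)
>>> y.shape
(5, 31)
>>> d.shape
(5, 31)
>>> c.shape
(5, 5)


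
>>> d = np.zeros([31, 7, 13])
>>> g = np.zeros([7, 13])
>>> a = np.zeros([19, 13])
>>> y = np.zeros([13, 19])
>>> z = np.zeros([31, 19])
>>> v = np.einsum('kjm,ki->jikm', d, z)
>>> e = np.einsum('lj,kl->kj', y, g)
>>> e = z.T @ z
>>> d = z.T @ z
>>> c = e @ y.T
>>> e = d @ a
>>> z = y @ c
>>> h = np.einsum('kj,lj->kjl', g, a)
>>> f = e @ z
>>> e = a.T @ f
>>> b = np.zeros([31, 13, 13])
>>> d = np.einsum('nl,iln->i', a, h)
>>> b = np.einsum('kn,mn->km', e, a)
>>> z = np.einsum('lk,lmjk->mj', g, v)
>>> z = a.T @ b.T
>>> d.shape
(7,)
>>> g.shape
(7, 13)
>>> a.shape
(19, 13)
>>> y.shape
(13, 19)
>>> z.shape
(13, 13)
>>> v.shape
(7, 19, 31, 13)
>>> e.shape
(13, 13)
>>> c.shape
(19, 13)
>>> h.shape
(7, 13, 19)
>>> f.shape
(19, 13)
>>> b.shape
(13, 19)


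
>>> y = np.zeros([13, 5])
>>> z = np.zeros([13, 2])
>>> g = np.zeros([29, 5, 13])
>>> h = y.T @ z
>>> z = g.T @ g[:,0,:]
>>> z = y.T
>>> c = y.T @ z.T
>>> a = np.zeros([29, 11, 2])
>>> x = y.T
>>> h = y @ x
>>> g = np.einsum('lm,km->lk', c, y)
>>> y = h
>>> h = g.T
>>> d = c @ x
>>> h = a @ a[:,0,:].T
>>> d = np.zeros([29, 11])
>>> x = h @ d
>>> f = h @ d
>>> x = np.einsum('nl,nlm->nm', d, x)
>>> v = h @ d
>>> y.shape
(13, 13)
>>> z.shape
(5, 13)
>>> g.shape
(5, 13)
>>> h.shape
(29, 11, 29)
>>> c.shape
(5, 5)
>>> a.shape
(29, 11, 2)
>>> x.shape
(29, 11)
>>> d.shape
(29, 11)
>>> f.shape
(29, 11, 11)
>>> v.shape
(29, 11, 11)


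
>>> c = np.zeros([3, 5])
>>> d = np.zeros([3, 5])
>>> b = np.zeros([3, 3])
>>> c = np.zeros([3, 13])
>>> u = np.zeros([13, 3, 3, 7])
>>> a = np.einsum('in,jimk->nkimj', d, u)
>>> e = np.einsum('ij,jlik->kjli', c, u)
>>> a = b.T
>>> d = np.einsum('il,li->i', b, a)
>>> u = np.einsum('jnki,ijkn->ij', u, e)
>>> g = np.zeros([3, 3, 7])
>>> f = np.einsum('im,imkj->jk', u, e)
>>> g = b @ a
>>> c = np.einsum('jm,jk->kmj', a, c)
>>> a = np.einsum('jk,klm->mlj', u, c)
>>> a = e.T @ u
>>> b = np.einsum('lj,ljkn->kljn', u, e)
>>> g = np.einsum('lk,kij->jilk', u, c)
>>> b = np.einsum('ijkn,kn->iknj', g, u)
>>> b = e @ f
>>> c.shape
(13, 3, 3)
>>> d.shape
(3,)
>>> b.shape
(7, 13, 3, 3)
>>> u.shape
(7, 13)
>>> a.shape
(3, 3, 13, 13)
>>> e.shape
(7, 13, 3, 3)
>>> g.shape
(3, 3, 7, 13)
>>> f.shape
(3, 3)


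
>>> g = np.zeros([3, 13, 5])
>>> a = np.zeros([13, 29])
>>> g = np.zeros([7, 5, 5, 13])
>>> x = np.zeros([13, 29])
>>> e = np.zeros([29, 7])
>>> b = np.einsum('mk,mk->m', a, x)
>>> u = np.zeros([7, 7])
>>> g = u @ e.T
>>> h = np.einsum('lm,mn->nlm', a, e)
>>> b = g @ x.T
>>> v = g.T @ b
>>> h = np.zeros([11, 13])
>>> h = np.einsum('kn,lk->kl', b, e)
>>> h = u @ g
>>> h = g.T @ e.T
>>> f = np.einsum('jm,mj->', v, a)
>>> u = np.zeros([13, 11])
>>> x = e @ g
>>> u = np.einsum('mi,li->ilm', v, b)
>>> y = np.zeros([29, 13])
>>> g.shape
(7, 29)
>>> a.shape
(13, 29)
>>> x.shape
(29, 29)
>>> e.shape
(29, 7)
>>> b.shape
(7, 13)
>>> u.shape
(13, 7, 29)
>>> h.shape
(29, 29)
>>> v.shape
(29, 13)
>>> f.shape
()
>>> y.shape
(29, 13)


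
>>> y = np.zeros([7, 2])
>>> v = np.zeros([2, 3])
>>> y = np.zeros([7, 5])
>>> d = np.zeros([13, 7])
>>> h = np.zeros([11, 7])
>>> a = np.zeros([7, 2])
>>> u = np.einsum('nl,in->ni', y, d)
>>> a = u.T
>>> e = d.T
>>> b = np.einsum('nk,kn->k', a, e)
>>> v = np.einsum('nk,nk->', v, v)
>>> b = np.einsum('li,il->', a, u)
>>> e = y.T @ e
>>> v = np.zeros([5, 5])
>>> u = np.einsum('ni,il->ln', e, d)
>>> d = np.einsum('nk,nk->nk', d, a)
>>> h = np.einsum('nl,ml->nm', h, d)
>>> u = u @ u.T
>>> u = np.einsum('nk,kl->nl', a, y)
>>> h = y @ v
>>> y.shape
(7, 5)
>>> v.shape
(5, 5)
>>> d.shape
(13, 7)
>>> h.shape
(7, 5)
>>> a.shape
(13, 7)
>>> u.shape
(13, 5)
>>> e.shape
(5, 13)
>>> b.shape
()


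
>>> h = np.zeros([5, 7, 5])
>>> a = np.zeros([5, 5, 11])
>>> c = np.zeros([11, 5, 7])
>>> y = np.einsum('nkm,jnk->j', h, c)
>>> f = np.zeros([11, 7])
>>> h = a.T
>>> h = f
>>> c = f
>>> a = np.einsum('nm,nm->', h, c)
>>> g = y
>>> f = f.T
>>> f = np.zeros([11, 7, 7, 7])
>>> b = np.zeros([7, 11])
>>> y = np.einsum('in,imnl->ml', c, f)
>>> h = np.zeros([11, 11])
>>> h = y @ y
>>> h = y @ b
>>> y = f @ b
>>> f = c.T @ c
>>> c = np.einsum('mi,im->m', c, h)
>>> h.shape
(7, 11)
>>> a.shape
()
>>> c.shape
(11,)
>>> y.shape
(11, 7, 7, 11)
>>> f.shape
(7, 7)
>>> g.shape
(11,)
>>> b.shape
(7, 11)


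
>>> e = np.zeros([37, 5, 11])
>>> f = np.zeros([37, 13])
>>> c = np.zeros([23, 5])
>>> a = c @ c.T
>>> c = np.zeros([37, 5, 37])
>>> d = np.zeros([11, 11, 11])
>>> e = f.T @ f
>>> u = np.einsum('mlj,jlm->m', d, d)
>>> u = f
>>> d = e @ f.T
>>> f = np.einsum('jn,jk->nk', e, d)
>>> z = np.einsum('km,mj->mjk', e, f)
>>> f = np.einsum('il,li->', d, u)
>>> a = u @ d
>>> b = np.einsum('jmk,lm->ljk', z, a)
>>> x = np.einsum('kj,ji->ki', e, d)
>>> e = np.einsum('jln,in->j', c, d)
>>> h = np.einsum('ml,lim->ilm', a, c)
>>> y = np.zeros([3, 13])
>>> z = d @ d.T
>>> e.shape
(37,)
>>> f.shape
()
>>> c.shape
(37, 5, 37)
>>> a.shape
(37, 37)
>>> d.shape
(13, 37)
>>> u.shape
(37, 13)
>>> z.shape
(13, 13)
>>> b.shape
(37, 13, 13)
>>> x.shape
(13, 37)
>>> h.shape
(5, 37, 37)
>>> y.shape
(3, 13)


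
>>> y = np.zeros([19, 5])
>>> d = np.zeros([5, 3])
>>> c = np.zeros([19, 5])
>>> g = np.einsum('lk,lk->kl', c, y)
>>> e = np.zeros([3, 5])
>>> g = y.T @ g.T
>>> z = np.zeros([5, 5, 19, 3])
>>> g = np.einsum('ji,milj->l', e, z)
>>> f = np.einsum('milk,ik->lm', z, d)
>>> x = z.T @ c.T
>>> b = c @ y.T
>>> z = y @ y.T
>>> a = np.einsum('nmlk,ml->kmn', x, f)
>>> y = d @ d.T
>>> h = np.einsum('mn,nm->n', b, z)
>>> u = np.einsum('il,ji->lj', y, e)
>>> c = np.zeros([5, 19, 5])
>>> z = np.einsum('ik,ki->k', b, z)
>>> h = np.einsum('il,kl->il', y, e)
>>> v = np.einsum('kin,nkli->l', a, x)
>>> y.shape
(5, 5)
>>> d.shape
(5, 3)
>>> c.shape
(5, 19, 5)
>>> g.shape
(19,)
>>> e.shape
(3, 5)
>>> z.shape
(19,)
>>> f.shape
(19, 5)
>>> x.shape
(3, 19, 5, 19)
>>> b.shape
(19, 19)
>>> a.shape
(19, 19, 3)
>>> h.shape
(5, 5)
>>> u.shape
(5, 3)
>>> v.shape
(5,)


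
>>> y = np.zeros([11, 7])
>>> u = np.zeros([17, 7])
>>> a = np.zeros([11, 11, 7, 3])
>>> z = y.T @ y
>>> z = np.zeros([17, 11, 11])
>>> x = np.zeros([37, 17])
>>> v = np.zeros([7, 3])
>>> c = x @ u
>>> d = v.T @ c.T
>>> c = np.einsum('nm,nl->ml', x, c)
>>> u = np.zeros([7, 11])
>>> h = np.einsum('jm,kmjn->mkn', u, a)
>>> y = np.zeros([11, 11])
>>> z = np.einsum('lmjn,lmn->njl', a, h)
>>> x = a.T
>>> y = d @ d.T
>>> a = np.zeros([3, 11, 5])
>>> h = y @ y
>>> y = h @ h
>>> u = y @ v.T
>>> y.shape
(3, 3)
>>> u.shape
(3, 7)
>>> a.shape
(3, 11, 5)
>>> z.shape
(3, 7, 11)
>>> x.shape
(3, 7, 11, 11)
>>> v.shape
(7, 3)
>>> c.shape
(17, 7)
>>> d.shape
(3, 37)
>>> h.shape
(3, 3)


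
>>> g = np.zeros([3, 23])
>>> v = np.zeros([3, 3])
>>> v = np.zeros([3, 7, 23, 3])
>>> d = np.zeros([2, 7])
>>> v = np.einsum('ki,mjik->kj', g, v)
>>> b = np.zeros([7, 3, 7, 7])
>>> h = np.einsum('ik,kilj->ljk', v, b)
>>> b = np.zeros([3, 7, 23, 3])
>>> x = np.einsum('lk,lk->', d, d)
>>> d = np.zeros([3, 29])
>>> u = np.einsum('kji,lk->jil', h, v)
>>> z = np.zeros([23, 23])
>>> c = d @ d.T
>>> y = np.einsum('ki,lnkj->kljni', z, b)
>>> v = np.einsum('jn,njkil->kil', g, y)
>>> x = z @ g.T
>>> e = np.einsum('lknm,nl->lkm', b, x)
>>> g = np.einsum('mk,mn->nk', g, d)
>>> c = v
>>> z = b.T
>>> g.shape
(29, 23)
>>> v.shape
(3, 7, 23)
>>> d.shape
(3, 29)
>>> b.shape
(3, 7, 23, 3)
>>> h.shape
(7, 7, 7)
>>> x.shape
(23, 3)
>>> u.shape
(7, 7, 3)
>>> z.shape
(3, 23, 7, 3)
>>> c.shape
(3, 7, 23)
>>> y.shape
(23, 3, 3, 7, 23)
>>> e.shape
(3, 7, 3)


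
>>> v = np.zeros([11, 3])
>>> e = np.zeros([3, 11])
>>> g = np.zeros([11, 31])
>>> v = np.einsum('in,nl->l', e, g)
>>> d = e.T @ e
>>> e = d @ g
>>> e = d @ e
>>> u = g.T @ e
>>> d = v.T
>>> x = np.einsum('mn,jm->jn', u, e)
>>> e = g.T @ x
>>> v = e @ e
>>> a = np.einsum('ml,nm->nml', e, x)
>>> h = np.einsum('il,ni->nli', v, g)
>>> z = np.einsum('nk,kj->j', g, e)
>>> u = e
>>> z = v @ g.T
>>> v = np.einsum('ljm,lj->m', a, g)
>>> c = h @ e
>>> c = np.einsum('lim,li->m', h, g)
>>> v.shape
(31,)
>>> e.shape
(31, 31)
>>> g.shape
(11, 31)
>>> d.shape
(31,)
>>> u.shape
(31, 31)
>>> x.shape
(11, 31)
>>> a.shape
(11, 31, 31)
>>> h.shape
(11, 31, 31)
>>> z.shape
(31, 11)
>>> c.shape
(31,)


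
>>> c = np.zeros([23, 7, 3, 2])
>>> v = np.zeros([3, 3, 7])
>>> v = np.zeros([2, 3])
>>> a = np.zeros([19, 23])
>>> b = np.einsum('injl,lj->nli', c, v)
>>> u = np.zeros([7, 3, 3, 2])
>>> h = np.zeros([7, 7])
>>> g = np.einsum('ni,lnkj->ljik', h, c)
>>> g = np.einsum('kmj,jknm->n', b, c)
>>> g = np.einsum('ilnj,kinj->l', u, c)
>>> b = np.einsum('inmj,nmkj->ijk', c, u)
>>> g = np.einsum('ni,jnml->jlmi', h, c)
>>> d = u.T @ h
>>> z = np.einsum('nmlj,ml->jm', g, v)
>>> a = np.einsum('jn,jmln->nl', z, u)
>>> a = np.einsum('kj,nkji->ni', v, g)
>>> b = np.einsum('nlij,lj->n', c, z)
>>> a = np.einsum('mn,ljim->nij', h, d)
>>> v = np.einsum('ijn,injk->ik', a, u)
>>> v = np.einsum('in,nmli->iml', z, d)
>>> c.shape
(23, 7, 3, 2)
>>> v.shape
(7, 3, 3)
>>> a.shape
(7, 3, 3)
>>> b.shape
(23,)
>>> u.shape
(7, 3, 3, 2)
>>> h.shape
(7, 7)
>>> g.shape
(23, 2, 3, 7)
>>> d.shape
(2, 3, 3, 7)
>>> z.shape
(7, 2)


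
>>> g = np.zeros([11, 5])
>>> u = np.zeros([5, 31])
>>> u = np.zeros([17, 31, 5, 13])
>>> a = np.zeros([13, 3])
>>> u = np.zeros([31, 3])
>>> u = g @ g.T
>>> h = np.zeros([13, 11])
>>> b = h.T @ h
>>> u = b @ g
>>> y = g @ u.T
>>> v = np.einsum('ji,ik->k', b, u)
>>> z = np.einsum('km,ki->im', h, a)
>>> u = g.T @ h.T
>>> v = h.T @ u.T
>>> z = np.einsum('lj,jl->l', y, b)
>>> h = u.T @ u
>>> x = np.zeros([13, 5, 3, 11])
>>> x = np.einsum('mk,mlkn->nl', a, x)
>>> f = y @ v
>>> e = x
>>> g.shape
(11, 5)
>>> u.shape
(5, 13)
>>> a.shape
(13, 3)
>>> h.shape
(13, 13)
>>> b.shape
(11, 11)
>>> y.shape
(11, 11)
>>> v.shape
(11, 5)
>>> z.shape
(11,)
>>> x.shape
(11, 5)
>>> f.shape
(11, 5)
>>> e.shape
(11, 5)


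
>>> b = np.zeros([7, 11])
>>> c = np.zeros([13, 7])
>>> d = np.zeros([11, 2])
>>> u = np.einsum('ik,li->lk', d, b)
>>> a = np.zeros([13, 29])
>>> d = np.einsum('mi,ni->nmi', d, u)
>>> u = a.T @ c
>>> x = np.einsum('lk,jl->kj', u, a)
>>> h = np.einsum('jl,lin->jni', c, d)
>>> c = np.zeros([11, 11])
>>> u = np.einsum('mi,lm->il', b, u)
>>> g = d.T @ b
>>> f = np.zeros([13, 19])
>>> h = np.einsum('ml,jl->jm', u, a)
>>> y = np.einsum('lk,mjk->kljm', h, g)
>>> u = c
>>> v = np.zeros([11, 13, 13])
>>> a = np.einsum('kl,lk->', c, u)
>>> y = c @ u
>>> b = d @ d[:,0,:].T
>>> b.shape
(7, 11, 7)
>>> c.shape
(11, 11)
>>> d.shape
(7, 11, 2)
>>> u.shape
(11, 11)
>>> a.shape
()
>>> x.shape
(7, 13)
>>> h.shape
(13, 11)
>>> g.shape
(2, 11, 11)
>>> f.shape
(13, 19)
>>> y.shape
(11, 11)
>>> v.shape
(11, 13, 13)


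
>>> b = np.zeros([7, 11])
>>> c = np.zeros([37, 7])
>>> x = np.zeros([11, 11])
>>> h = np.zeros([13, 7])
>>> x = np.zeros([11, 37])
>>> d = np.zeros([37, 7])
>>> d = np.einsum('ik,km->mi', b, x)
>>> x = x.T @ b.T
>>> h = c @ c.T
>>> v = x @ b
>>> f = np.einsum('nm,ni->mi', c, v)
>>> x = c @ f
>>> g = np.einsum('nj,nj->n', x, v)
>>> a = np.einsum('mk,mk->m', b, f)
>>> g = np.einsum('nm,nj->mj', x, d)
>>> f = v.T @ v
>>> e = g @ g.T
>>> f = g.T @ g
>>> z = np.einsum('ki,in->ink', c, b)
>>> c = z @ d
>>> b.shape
(7, 11)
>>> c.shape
(7, 11, 7)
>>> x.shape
(37, 11)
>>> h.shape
(37, 37)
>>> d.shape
(37, 7)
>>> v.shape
(37, 11)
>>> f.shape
(7, 7)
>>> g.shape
(11, 7)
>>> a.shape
(7,)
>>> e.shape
(11, 11)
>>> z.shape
(7, 11, 37)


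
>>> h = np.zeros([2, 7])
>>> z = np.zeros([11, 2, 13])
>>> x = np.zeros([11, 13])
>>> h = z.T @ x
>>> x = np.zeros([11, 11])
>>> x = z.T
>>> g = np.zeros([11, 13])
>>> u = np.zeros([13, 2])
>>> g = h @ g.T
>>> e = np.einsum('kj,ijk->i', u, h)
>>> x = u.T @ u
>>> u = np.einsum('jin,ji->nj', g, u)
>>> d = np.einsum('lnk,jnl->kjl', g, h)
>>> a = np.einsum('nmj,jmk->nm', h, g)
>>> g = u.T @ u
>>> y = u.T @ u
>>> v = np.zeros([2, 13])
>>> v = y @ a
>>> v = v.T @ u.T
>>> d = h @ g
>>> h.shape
(13, 2, 13)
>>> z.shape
(11, 2, 13)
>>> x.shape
(2, 2)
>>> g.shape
(13, 13)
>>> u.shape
(11, 13)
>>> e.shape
(13,)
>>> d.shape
(13, 2, 13)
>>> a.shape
(13, 2)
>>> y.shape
(13, 13)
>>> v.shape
(2, 11)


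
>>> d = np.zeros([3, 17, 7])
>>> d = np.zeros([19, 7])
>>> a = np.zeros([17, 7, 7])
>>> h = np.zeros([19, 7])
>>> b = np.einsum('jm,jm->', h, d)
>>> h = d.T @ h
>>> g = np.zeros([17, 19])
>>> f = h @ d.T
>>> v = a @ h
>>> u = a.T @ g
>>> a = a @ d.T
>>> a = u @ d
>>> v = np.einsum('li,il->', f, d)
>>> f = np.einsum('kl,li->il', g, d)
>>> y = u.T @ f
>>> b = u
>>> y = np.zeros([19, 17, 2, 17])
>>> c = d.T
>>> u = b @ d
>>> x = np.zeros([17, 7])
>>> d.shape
(19, 7)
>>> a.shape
(7, 7, 7)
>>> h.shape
(7, 7)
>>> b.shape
(7, 7, 19)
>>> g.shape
(17, 19)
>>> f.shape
(7, 19)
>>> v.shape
()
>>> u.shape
(7, 7, 7)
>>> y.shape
(19, 17, 2, 17)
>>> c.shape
(7, 19)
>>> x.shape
(17, 7)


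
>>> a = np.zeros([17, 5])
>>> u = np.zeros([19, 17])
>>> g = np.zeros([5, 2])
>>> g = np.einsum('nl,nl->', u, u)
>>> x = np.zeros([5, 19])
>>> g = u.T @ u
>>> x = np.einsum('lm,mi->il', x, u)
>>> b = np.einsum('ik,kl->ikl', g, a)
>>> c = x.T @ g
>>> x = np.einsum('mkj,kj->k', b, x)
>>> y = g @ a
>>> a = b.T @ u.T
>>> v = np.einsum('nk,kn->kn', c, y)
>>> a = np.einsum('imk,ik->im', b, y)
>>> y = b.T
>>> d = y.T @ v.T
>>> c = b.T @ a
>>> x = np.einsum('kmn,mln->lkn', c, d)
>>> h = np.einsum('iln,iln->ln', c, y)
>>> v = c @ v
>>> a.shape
(17, 17)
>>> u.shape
(19, 17)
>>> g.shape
(17, 17)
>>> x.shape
(17, 5, 17)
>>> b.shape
(17, 17, 5)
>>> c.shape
(5, 17, 17)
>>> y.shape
(5, 17, 17)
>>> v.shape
(5, 17, 5)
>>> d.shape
(17, 17, 17)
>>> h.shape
(17, 17)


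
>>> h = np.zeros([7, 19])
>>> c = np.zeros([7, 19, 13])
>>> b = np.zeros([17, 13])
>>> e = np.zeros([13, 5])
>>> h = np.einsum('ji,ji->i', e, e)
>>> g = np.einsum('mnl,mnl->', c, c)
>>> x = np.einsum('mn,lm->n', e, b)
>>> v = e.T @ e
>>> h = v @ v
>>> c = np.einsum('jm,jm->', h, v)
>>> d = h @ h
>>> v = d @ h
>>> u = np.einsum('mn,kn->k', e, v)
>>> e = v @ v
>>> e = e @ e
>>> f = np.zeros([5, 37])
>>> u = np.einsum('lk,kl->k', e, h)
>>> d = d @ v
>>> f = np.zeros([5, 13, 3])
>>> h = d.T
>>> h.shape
(5, 5)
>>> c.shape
()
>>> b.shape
(17, 13)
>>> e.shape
(5, 5)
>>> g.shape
()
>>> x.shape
(5,)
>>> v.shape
(5, 5)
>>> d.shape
(5, 5)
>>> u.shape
(5,)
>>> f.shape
(5, 13, 3)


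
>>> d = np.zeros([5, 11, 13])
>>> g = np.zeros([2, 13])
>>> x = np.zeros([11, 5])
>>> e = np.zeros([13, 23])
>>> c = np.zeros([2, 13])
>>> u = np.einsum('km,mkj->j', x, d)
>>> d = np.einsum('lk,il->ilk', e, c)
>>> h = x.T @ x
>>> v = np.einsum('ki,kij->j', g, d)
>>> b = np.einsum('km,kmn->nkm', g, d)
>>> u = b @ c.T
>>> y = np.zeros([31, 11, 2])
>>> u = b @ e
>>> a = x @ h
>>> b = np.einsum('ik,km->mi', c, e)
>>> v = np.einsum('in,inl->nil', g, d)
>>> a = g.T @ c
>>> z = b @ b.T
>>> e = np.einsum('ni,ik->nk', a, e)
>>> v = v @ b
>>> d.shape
(2, 13, 23)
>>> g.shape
(2, 13)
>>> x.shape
(11, 5)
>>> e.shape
(13, 23)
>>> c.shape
(2, 13)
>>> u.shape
(23, 2, 23)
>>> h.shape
(5, 5)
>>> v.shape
(13, 2, 2)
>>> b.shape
(23, 2)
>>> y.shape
(31, 11, 2)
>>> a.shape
(13, 13)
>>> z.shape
(23, 23)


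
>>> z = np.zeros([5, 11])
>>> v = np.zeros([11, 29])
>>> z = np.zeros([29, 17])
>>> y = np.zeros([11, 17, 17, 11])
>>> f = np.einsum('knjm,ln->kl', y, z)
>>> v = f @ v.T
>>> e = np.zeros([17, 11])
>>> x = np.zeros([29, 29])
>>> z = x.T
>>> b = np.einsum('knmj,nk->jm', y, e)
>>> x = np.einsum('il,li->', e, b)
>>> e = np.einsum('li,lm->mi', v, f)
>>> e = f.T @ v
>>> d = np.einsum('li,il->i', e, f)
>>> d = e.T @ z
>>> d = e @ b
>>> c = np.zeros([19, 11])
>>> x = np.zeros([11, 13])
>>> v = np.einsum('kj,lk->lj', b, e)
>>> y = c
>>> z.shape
(29, 29)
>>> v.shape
(29, 17)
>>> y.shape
(19, 11)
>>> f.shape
(11, 29)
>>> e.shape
(29, 11)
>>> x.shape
(11, 13)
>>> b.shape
(11, 17)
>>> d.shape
(29, 17)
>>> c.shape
(19, 11)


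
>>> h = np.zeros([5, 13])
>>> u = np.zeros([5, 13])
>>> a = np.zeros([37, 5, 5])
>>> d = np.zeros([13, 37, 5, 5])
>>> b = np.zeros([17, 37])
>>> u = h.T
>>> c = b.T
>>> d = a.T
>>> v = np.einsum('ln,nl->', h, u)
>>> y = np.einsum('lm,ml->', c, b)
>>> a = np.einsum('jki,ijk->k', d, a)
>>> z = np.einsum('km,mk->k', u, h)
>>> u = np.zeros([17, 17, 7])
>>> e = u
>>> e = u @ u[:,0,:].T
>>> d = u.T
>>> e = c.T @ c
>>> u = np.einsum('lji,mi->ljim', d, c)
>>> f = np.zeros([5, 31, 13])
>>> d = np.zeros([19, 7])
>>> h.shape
(5, 13)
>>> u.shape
(7, 17, 17, 37)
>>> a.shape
(5,)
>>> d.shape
(19, 7)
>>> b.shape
(17, 37)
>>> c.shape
(37, 17)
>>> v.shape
()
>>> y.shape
()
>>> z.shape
(13,)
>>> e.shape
(17, 17)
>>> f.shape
(5, 31, 13)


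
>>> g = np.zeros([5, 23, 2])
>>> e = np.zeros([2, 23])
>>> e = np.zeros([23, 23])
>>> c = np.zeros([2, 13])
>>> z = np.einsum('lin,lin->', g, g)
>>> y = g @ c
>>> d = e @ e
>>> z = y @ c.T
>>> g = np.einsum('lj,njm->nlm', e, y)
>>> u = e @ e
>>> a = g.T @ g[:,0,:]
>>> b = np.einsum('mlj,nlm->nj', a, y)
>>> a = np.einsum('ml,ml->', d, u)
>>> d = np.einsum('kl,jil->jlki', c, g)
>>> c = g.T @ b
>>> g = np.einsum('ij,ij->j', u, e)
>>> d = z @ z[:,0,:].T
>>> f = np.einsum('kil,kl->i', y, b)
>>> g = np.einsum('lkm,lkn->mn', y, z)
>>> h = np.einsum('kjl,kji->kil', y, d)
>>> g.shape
(13, 2)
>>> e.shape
(23, 23)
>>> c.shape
(13, 23, 13)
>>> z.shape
(5, 23, 2)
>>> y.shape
(5, 23, 13)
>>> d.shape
(5, 23, 5)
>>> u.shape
(23, 23)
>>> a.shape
()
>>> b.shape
(5, 13)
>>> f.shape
(23,)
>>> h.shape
(5, 5, 13)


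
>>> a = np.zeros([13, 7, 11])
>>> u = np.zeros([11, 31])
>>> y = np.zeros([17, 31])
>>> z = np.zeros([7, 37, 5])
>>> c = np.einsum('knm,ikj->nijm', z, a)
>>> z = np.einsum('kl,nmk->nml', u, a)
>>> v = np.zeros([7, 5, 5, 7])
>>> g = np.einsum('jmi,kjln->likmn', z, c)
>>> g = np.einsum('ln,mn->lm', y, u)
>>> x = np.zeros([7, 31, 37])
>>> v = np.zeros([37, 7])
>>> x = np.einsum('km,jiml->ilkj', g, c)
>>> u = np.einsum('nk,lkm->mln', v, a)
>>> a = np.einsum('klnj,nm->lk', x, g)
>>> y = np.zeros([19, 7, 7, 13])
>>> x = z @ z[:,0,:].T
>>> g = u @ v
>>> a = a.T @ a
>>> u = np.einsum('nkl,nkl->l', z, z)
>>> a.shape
(13, 13)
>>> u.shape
(31,)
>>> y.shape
(19, 7, 7, 13)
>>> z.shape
(13, 7, 31)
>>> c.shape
(37, 13, 11, 5)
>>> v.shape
(37, 7)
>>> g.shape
(11, 13, 7)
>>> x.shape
(13, 7, 13)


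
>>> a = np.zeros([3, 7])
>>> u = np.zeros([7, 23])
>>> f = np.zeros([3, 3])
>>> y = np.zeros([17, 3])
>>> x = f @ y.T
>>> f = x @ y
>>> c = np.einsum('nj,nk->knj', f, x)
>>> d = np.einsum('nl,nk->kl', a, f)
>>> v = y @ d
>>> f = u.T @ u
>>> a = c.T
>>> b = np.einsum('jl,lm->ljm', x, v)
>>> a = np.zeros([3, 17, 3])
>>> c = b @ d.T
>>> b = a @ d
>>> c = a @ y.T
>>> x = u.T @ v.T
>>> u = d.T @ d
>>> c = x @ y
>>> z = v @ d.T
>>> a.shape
(3, 17, 3)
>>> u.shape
(7, 7)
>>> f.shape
(23, 23)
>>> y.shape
(17, 3)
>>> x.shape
(23, 17)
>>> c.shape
(23, 3)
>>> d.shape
(3, 7)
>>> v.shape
(17, 7)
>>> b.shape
(3, 17, 7)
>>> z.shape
(17, 3)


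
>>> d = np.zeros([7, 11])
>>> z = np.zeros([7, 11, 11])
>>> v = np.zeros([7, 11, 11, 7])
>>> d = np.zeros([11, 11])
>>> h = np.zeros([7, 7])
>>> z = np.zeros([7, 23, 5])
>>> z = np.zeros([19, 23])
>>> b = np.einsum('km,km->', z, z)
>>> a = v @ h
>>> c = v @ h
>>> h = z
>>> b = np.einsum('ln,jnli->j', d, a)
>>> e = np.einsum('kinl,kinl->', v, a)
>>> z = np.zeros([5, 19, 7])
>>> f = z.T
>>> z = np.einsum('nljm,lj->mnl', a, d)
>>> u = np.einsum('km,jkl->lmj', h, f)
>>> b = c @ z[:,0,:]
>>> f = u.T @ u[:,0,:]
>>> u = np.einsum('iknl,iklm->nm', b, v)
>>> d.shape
(11, 11)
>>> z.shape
(7, 7, 11)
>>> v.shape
(7, 11, 11, 7)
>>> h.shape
(19, 23)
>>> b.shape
(7, 11, 11, 11)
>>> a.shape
(7, 11, 11, 7)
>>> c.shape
(7, 11, 11, 7)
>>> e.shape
()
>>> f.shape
(7, 23, 7)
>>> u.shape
(11, 7)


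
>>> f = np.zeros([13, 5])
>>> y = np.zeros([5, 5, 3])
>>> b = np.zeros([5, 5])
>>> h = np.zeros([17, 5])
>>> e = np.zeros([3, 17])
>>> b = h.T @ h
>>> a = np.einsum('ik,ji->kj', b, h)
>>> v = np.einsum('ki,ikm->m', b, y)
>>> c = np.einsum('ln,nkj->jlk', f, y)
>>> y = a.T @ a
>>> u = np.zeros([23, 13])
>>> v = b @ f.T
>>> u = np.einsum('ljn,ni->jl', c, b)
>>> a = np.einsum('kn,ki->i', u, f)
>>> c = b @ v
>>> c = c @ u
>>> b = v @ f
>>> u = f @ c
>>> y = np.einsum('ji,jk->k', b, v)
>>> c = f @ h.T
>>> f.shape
(13, 5)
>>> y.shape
(13,)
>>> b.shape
(5, 5)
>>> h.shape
(17, 5)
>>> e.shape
(3, 17)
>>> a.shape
(5,)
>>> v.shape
(5, 13)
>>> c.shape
(13, 17)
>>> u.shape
(13, 3)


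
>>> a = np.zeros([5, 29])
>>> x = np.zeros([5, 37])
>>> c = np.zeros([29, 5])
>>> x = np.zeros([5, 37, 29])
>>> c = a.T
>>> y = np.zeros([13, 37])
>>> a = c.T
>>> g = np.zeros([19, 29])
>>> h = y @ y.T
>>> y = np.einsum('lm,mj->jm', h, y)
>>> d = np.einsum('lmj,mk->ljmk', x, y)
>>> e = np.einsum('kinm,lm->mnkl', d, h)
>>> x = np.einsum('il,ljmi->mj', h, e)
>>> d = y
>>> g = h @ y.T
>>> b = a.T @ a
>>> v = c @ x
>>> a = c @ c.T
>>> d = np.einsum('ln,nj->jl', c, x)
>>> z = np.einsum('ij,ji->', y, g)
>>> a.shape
(29, 29)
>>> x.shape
(5, 37)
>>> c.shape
(29, 5)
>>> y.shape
(37, 13)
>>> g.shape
(13, 37)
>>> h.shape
(13, 13)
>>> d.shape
(37, 29)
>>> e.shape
(13, 37, 5, 13)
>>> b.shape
(29, 29)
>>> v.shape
(29, 37)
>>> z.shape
()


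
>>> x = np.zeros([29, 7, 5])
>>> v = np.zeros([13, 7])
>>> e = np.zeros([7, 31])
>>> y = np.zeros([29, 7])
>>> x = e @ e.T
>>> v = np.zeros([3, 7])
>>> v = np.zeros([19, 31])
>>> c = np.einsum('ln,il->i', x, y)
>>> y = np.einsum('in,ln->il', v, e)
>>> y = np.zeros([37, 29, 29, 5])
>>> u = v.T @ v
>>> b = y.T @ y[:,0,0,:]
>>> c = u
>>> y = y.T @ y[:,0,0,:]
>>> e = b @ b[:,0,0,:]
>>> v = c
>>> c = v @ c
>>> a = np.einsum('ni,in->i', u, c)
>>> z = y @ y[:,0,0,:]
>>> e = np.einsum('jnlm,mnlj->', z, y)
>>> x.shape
(7, 7)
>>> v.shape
(31, 31)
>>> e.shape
()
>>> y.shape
(5, 29, 29, 5)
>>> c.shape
(31, 31)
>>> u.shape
(31, 31)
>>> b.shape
(5, 29, 29, 5)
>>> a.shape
(31,)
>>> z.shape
(5, 29, 29, 5)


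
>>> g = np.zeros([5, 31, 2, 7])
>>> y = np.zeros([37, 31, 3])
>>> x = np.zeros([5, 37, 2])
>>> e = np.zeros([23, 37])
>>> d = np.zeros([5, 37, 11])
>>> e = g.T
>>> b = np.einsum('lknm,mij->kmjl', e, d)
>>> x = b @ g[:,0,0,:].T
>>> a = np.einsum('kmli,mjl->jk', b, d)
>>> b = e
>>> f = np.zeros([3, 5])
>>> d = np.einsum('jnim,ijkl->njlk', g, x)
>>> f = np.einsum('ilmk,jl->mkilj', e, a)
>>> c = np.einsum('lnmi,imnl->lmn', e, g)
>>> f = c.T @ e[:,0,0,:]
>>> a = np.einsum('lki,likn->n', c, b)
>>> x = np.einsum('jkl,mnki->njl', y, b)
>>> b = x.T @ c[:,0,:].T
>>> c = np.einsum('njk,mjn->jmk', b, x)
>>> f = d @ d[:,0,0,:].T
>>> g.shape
(5, 31, 2, 7)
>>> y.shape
(37, 31, 3)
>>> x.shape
(2, 37, 3)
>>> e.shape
(7, 2, 31, 5)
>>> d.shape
(31, 5, 5, 11)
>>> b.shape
(3, 37, 7)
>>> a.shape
(5,)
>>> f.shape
(31, 5, 5, 31)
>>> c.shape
(37, 2, 7)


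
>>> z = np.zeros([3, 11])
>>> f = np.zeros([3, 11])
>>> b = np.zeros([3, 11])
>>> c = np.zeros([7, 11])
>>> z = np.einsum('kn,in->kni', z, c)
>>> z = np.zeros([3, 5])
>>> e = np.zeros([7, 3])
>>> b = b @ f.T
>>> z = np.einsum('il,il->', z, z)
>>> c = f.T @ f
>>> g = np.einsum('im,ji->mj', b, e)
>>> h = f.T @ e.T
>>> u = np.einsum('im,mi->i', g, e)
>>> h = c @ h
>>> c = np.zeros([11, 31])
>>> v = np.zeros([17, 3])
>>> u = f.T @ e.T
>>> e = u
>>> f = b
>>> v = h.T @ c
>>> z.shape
()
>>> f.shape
(3, 3)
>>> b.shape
(3, 3)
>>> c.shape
(11, 31)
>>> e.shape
(11, 7)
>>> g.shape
(3, 7)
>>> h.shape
(11, 7)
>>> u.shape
(11, 7)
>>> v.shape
(7, 31)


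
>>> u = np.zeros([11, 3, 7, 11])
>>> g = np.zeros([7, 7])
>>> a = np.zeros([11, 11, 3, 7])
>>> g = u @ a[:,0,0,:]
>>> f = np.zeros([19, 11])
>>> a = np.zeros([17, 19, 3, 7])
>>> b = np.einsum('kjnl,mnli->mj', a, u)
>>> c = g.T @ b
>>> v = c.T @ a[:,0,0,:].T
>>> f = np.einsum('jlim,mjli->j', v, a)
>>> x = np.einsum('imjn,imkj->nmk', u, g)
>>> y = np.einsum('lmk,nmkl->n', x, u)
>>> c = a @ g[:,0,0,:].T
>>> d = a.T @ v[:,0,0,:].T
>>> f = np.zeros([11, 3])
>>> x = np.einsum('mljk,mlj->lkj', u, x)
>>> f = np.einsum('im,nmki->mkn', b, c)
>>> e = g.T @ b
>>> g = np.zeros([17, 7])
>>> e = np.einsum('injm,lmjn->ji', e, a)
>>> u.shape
(11, 3, 7, 11)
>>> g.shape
(17, 7)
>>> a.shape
(17, 19, 3, 7)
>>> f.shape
(19, 3, 17)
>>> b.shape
(11, 19)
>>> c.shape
(17, 19, 3, 11)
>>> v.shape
(19, 3, 7, 17)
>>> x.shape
(3, 11, 7)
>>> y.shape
(11,)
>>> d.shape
(7, 3, 19, 19)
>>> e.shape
(3, 7)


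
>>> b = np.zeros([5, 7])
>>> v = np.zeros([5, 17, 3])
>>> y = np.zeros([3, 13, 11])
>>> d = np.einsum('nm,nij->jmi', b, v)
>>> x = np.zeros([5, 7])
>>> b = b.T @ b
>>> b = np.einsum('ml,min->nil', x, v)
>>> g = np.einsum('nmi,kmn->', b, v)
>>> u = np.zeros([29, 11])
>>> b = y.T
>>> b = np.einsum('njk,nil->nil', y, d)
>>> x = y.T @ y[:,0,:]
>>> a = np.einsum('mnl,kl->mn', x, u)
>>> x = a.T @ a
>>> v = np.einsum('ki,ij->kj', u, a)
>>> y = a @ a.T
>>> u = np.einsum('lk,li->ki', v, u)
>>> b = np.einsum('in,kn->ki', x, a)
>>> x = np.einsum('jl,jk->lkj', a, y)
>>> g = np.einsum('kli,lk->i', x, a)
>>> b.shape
(11, 13)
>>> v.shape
(29, 13)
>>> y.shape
(11, 11)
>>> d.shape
(3, 7, 17)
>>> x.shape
(13, 11, 11)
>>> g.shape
(11,)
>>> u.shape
(13, 11)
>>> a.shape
(11, 13)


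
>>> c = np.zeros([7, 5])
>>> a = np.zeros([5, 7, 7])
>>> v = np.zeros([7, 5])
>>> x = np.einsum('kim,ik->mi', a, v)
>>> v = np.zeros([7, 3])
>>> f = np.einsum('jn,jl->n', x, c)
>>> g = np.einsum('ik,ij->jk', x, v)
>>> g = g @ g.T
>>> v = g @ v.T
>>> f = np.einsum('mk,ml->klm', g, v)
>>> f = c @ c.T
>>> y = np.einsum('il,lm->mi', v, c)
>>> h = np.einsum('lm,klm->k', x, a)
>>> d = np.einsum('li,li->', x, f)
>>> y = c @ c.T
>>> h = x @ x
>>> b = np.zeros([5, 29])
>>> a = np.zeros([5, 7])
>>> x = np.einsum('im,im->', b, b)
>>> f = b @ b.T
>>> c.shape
(7, 5)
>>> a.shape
(5, 7)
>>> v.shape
(3, 7)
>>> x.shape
()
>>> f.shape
(5, 5)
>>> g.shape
(3, 3)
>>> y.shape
(7, 7)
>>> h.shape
(7, 7)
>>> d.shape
()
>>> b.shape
(5, 29)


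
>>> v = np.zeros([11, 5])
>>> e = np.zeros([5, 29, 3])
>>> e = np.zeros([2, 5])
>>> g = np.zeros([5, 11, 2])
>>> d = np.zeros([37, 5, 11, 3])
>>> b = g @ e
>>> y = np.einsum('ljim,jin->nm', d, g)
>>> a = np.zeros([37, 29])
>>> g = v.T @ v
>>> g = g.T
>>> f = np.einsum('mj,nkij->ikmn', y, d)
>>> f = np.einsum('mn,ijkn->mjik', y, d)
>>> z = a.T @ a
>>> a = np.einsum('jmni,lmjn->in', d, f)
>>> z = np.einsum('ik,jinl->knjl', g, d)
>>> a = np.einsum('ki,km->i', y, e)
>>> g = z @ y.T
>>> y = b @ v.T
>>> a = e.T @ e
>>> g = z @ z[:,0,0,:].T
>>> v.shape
(11, 5)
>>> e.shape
(2, 5)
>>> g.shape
(5, 11, 37, 5)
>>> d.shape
(37, 5, 11, 3)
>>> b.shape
(5, 11, 5)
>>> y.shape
(5, 11, 11)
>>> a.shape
(5, 5)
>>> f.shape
(2, 5, 37, 11)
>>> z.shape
(5, 11, 37, 3)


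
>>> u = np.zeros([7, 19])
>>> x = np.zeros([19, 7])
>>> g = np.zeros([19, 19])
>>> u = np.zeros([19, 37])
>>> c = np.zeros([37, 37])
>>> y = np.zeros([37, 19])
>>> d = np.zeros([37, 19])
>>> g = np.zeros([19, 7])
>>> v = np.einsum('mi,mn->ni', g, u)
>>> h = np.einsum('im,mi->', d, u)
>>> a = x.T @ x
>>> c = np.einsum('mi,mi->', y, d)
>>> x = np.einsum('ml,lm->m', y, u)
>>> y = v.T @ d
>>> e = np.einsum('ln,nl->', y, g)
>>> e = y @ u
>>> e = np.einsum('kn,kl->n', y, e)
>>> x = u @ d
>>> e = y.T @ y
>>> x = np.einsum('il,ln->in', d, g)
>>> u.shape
(19, 37)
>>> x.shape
(37, 7)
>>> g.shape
(19, 7)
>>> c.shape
()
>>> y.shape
(7, 19)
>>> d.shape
(37, 19)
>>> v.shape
(37, 7)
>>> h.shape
()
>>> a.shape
(7, 7)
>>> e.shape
(19, 19)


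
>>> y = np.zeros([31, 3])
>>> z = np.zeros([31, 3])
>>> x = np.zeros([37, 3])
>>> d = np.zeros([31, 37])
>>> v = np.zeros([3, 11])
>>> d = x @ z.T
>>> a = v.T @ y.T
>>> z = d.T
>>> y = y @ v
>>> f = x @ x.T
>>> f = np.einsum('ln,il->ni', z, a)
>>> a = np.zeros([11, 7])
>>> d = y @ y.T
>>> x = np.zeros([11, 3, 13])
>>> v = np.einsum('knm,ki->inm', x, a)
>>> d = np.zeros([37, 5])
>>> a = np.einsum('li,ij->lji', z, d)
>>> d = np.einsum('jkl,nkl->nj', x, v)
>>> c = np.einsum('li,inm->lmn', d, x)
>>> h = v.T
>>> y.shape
(31, 11)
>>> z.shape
(31, 37)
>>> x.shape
(11, 3, 13)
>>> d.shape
(7, 11)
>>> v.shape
(7, 3, 13)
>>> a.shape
(31, 5, 37)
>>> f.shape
(37, 11)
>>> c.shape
(7, 13, 3)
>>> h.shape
(13, 3, 7)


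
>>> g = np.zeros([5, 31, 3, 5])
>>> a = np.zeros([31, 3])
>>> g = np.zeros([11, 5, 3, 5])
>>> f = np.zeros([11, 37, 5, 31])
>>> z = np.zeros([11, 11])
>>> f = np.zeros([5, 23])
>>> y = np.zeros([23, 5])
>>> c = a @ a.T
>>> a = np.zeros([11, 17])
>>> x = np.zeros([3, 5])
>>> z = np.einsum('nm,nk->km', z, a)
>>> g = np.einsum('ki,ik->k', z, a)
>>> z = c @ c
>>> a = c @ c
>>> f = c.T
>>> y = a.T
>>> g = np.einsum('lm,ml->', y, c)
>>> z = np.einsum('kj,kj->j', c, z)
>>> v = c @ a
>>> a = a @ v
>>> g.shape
()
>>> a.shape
(31, 31)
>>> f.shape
(31, 31)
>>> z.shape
(31,)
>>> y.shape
(31, 31)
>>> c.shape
(31, 31)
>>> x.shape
(3, 5)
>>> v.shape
(31, 31)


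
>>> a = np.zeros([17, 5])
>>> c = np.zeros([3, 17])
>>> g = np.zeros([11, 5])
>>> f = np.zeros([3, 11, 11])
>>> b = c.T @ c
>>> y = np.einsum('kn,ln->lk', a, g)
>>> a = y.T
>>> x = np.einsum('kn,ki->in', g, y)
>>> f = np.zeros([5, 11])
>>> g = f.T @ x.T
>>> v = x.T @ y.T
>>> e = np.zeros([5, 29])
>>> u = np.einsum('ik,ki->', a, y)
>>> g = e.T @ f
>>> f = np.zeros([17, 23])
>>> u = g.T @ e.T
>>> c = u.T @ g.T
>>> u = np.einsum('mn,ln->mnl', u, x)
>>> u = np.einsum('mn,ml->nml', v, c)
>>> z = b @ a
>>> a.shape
(17, 11)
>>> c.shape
(5, 29)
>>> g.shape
(29, 11)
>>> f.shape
(17, 23)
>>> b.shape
(17, 17)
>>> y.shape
(11, 17)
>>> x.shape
(17, 5)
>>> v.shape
(5, 11)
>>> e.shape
(5, 29)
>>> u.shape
(11, 5, 29)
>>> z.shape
(17, 11)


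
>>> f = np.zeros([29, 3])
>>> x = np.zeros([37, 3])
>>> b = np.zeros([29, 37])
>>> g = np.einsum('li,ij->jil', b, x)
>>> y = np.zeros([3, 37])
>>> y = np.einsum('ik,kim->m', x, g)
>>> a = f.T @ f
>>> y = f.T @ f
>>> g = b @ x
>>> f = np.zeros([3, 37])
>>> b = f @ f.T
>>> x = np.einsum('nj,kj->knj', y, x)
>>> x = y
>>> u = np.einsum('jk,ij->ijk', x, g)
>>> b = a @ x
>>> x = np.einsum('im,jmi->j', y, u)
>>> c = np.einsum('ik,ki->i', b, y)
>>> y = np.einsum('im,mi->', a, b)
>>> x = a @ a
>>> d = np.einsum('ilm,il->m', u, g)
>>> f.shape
(3, 37)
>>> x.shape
(3, 3)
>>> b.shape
(3, 3)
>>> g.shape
(29, 3)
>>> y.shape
()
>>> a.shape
(3, 3)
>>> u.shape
(29, 3, 3)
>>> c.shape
(3,)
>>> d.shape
(3,)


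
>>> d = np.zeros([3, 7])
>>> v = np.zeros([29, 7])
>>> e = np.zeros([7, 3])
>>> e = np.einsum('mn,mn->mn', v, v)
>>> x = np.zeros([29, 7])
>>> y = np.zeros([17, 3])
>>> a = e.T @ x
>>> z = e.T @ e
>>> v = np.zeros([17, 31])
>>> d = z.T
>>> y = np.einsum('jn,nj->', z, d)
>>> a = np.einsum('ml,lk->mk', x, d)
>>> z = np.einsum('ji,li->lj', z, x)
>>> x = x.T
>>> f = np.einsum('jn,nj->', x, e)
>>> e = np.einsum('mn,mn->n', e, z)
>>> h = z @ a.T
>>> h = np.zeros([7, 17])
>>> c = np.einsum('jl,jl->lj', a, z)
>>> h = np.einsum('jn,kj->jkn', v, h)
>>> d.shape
(7, 7)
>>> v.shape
(17, 31)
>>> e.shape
(7,)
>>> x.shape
(7, 29)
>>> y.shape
()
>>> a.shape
(29, 7)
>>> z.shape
(29, 7)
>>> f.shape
()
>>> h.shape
(17, 7, 31)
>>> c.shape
(7, 29)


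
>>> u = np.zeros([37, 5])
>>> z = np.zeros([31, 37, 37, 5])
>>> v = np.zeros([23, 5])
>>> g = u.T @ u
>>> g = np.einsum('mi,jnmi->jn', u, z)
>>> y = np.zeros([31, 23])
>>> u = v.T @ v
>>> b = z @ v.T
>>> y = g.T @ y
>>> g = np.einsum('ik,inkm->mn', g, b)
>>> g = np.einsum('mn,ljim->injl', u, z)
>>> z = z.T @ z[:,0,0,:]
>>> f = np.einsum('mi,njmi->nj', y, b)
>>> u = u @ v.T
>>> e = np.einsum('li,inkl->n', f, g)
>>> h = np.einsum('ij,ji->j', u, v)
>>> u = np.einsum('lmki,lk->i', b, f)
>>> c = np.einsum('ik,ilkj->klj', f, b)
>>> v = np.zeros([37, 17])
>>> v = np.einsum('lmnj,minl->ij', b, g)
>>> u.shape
(23,)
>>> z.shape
(5, 37, 37, 5)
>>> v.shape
(5, 23)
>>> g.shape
(37, 5, 37, 31)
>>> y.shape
(37, 23)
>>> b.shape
(31, 37, 37, 23)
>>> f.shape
(31, 37)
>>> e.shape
(5,)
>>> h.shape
(23,)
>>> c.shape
(37, 37, 23)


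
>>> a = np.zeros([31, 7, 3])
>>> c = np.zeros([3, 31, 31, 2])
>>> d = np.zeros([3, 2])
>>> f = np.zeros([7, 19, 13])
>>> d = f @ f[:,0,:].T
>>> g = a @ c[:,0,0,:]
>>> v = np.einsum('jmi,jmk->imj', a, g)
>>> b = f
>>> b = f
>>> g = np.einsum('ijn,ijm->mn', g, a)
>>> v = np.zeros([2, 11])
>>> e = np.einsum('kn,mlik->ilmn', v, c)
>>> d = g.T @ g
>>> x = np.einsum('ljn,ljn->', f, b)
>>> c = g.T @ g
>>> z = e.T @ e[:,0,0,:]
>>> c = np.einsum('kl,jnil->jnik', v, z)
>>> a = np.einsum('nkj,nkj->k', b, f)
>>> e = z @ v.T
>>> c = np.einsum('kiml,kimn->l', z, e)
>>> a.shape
(19,)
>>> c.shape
(11,)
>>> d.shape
(2, 2)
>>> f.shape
(7, 19, 13)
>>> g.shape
(3, 2)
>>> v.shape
(2, 11)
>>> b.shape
(7, 19, 13)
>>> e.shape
(11, 3, 31, 2)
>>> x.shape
()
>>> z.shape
(11, 3, 31, 11)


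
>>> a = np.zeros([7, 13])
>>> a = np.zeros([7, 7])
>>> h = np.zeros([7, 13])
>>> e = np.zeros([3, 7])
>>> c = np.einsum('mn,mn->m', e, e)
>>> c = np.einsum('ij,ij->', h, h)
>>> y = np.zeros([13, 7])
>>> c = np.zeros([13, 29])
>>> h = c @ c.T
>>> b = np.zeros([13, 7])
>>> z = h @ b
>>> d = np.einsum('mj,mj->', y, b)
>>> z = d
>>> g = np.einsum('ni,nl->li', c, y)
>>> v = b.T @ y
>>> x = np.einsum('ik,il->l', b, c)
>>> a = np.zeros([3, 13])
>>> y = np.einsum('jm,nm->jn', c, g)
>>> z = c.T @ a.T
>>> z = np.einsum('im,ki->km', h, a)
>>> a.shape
(3, 13)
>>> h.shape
(13, 13)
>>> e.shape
(3, 7)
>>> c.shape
(13, 29)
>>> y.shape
(13, 7)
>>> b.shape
(13, 7)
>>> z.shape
(3, 13)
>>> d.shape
()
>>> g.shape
(7, 29)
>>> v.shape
(7, 7)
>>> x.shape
(29,)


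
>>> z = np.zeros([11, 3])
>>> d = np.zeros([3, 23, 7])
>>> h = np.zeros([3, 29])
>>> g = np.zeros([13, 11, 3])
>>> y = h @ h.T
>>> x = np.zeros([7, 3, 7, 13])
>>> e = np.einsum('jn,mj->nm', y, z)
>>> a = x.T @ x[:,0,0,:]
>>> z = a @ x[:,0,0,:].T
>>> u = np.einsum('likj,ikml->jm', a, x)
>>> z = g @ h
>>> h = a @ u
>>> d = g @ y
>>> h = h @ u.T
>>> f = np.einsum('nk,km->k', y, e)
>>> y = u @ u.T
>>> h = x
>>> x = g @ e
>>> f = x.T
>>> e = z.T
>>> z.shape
(13, 11, 29)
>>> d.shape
(13, 11, 3)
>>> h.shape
(7, 3, 7, 13)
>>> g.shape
(13, 11, 3)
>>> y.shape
(13, 13)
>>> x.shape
(13, 11, 11)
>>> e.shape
(29, 11, 13)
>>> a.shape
(13, 7, 3, 13)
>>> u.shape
(13, 7)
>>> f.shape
(11, 11, 13)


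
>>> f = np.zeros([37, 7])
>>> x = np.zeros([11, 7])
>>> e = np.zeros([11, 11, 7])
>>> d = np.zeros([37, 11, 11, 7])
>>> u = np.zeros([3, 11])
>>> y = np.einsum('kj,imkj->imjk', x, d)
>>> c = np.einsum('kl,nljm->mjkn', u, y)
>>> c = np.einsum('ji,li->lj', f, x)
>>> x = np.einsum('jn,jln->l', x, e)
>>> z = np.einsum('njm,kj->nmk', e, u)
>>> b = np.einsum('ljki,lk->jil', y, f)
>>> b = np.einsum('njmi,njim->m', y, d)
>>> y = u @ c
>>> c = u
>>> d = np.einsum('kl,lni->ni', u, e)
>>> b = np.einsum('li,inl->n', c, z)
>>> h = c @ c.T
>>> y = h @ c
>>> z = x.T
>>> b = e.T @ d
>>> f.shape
(37, 7)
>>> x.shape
(11,)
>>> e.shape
(11, 11, 7)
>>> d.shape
(11, 7)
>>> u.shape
(3, 11)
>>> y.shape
(3, 11)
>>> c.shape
(3, 11)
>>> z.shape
(11,)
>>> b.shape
(7, 11, 7)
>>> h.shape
(3, 3)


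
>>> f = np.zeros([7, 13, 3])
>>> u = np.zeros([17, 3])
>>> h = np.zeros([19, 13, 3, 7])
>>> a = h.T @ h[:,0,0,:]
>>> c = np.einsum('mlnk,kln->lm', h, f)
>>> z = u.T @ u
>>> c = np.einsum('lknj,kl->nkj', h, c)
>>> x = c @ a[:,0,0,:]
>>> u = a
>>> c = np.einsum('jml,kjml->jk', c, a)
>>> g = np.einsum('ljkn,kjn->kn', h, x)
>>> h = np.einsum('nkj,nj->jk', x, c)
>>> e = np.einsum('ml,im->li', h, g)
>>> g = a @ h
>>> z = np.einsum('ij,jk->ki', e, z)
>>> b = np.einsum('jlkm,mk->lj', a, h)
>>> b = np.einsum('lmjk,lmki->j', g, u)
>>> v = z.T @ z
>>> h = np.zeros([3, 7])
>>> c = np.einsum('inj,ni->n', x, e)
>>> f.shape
(7, 13, 3)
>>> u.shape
(7, 3, 13, 7)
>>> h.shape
(3, 7)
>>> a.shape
(7, 3, 13, 7)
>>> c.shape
(13,)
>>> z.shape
(3, 13)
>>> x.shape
(3, 13, 7)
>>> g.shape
(7, 3, 13, 13)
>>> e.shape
(13, 3)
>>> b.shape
(13,)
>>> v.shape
(13, 13)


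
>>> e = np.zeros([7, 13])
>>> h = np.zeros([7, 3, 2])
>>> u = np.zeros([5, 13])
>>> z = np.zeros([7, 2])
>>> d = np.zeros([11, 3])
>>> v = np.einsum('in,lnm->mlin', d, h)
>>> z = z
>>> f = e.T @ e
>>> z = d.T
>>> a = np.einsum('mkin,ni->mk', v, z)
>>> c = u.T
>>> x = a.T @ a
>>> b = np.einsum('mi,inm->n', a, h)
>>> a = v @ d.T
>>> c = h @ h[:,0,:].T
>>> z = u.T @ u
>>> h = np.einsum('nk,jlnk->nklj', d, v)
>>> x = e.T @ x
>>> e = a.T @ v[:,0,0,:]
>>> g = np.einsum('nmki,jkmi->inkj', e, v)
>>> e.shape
(11, 11, 7, 3)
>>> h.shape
(11, 3, 7, 2)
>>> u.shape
(5, 13)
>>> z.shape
(13, 13)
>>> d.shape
(11, 3)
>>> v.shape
(2, 7, 11, 3)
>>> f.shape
(13, 13)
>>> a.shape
(2, 7, 11, 11)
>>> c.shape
(7, 3, 7)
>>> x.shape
(13, 7)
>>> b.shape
(3,)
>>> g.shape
(3, 11, 7, 2)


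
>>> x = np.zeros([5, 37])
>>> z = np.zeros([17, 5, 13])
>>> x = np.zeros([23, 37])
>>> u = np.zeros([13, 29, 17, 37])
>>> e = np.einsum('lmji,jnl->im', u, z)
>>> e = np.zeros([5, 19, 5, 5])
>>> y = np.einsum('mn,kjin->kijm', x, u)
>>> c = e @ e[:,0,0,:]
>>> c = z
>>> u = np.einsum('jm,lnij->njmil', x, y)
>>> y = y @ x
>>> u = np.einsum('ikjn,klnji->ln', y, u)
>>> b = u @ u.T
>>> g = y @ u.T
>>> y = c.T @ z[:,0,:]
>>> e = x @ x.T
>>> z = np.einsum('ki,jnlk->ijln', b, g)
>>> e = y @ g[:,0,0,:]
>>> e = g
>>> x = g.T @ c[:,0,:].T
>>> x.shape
(23, 29, 17, 17)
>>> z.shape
(23, 13, 29, 17)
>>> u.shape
(23, 37)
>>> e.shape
(13, 17, 29, 23)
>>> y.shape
(13, 5, 13)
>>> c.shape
(17, 5, 13)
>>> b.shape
(23, 23)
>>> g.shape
(13, 17, 29, 23)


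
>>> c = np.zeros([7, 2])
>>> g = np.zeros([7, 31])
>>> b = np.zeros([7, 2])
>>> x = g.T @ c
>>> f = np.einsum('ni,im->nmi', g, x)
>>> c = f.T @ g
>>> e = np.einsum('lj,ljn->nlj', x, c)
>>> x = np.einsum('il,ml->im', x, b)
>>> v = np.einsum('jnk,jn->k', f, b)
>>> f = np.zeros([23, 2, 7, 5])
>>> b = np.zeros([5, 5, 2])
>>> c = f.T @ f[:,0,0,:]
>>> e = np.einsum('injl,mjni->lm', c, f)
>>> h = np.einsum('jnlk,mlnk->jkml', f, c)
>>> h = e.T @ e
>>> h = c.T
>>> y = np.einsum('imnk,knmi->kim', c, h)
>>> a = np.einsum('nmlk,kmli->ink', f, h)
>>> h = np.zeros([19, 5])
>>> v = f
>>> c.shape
(5, 7, 2, 5)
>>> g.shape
(7, 31)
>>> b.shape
(5, 5, 2)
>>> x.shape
(31, 7)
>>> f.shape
(23, 2, 7, 5)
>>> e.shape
(5, 23)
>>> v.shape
(23, 2, 7, 5)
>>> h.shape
(19, 5)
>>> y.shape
(5, 5, 7)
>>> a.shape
(5, 23, 5)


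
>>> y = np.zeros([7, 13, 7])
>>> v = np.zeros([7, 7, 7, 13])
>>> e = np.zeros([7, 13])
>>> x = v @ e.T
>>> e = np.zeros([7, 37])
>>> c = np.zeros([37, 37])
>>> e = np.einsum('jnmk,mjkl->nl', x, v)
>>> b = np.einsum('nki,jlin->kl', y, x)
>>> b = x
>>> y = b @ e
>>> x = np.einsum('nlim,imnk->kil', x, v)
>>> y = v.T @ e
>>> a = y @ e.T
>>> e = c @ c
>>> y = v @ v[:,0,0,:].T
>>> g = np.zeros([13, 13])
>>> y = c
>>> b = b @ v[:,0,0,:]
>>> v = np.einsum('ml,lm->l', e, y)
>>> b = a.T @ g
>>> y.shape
(37, 37)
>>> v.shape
(37,)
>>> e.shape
(37, 37)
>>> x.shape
(13, 7, 7)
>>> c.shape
(37, 37)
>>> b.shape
(7, 7, 7, 13)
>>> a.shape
(13, 7, 7, 7)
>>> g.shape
(13, 13)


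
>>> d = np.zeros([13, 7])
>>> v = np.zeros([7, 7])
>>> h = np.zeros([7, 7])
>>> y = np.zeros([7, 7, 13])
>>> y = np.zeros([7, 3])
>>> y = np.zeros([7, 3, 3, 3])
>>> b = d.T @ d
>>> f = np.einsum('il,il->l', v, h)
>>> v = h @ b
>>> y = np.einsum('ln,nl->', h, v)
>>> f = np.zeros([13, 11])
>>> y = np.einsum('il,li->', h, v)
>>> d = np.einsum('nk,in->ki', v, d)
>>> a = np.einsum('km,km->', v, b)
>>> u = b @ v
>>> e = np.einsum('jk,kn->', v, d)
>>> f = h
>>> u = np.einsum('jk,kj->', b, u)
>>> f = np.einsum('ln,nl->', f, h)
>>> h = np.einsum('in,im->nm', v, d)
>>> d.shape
(7, 13)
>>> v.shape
(7, 7)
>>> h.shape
(7, 13)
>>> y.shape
()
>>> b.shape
(7, 7)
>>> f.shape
()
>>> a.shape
()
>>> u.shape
()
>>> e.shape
()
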